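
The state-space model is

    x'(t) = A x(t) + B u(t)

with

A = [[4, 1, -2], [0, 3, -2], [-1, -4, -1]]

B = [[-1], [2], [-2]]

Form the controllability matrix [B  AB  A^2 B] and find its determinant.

AB = [[2], [10], [-5]]
A^2B = [[28], [40], [-37]]
Controllability matrix C = [B  AB  A^2B] = [[-1, 2, 28], [2, 10, 40], [-2, -5, -37]]
Expanding along the first row, det(C) = (-1)·(10·(-37) - 40·(-5)) - 2·(2·(-37) - 40·(-2)) + 28·(2·(-5) - 10·(-2)) = (-1)·(-170) - 2·6 + 28·10 = 438
Since det(C) ≠ 0, rank(C) = 3 and the system is completely controllable.

438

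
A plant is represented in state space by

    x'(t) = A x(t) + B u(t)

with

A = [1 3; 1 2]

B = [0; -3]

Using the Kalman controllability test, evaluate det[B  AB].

AB = [[-9], [-6]]
Controllability matrix C = [B  AB] = [[0, -9], [-3, -6]]
det(C) = 0·(-6) - (-9)·(-3) = 0 - 27 = -27
Since det(C) ≠ 0, rank(C) = 2 and the system is completely controllable.

-27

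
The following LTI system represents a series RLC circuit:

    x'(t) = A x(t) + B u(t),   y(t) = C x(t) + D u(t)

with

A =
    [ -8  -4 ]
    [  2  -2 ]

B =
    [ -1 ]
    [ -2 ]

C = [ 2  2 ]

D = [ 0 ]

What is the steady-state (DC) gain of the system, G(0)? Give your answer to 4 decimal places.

-1.0000

G(0) = C(-A)^{-1}B + D = -C A^{-1} B + D.
det A = 24, so A^{-1} = (1/24)·adj(A) = [[-1/12, 1/6], [-1/12, -1/3]]
A^{-1} B = [-1/4, 3/4]^T
C A^{-1} B = 1
G(0) = D - C A^{-1} B = 0 - (1) = -1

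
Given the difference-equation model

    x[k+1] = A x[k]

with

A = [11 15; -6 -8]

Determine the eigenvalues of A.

1, 2

det(zI - A) = z^2 - (tr A)z + det A, with tr A = 11 + (-8) = 3 and det A = 11·(-8) - 15·(-6) = -88 - (-90) = 2.
So p(z) = det(zI - A) = z^2 - 3z + 2.
Factor z^2 - 3z + 2: two numbers with sum 3 and product 2 are 2 and 1, so z^2 - 3z + 2 = (z - 2)(z - 1).
Hence p(z) = (z - 2) (z - 1), with roots 1, 2.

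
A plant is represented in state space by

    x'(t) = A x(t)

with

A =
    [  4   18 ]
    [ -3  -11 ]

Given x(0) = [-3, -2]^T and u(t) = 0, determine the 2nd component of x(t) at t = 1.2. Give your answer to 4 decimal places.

0.6127

det(sI - A) = s^2 - (tr A)s + det A, with tr A = 4 + (-11) = -7 and det A = 4·(-11) - 18·(-3) = -44 - (-54) = 10.
So p(s) = det(sI - A) = s^2 + 7s + 10.
Factor s^2 + 7s + 10: two numbers with sum -7 and product 10 are -2 and -5, so s^2 + 7s + 10 = (s + 2)(s + 5).
Hence p(s) = (s + 2) (s + 5), with roots -5, -2.
The eigenvalues -5, -2 are distinct and real, so A is diagonalisable and x(t) = e^{At} x(0) = V diag(e^{λ_i t}) V^{-1} x(0), where the columns of V are the eigenvectors.
λ = -5: A - (-5)I = [[9, 18], [-3, -6]]. Row 1 gives 9·v1 + 18·v2 = 0, so take v_1 = [-2, 1]^T.
λ = -2: A - (-2)I = [[6, 18], [-3, -9]]. Row 1 gives 6·v1 + 18·v2 = 0, so take v_2 = [-3, 1]^T.
V = [v_1 v_2] = [[-2, -3], [1, 1]] has det V = 1, so V^{-1} = adj(V)/det V = [[1, 3], [-1, -2]].
Modal coordinates z(0) = V^{-1} x(0): 1·(-3) + 3·(-2) = -9; (-1)·(-3) + (-2)·(-2) = 7; so z(0) = [-9, 7]^T.
x_2(t) = Σ_i (v_i)_2 · z_i(0) · e^{λ_i t} (row 2 of V times the modal terms).
x_2(1.2) = 1·(-9)·e^{-5·1.2} + 1·7·e^{-2·1.2} = (-9)·0.002479 + 7·0.090718 = 0.6127.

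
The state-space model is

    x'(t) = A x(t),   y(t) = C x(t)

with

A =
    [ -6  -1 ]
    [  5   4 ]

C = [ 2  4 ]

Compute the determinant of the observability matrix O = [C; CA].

CA = [[8, 14]]
Observability matrix O = [C; CA] = [[2, 4], [8, 14]]
det(O) = 2·14 - 4·8 = 28 - 32 = -4
Since det(O) ≠ 0, rank(O) = 2 and the system is completely observable.

-4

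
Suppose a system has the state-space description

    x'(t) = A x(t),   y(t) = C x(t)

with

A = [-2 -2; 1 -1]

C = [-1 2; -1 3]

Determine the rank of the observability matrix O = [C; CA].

CA = [[4, 0], [5, -1]]
Observability matrix O = [C; CA] = [[-1, 2], [-1, 3], [4, 0], [5, -1]]
Take the 2×2 submatrix of O formed by rows 1, 2: [[-1, 2], [-1, 3]]. Its determinant is (-1)·3 - 2·(-1) = -3 - (-2) = -1 ≠ 0.
So rank(O) ≥ 2; since O has 2 columns, rank(O) = 2.
rank(O) = 2 = n, so the pair (A, C) is completely observable.

2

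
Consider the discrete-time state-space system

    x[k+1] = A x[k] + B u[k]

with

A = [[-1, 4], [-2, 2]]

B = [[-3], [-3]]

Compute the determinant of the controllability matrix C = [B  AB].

AB = [[-9], [0]]
Controllability matrix C = [B  AB] = [[-3, -9], [-3, 0]]
det(C) = (-3)·0 - (-9)·(-3) = 0 - 27 = -27
Since det(C) ≠ 0, rank(C) = 2 and the system is completely controllable.

-27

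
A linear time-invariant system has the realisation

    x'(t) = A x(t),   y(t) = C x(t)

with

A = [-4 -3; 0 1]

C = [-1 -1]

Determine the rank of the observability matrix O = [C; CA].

CA = [[4, 2]]
Observability matrix O = [C; CA] = [[-1, -1], [4, 2]]
det(O) = (-1)·2 - (-1)·4 = -2 - (-4) = 2 ≠ 0, so rank(O) = 2.
rank(O) = 2 = n, so the pair (A, C) is completely observable.

2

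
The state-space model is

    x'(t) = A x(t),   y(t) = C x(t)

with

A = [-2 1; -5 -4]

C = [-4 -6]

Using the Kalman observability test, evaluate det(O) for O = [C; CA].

CA = [[38, 20]]
Observability matrix O = [C; CA] = [[-4, -6], [38, 20]]
det(O) = (-4)·20 - (-6)·38 = -80 - (-228) = 148
Since det(O) ≠ 0, rank(O) = 2 and the system is completely observable.

148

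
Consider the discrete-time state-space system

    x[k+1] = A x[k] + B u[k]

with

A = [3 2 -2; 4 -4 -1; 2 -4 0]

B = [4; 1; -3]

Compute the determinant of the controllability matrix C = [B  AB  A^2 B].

2002

AB = [[20], [15], [4]]
A^2B = [[82], [16], [-20]]
Controllability matrix C = [B  AB  A^2B] = [[4, 20, 82], [1, 15, 16], [-3, 4, -20]]
Expanding along the first row, det(C) = 4·(15·(-20) - 16·4) - 20·(1·(-20) - 16·(-3)) + 82·(1·4 - 15·(-3)) = 4·(-364) - 20·28 + 82·49 = 2002
Since det(C) ≠ 0, rank(C) = 3 and the system is completely controllable.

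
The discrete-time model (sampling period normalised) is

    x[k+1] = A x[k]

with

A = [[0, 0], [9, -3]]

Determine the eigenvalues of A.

det(zI - A) = z^2 - (tr A)z + det A, with tr A = 0 + (-3) = -3 and det A = 0·(-3) - 0·9 = 0 - 0 = 0.
So p(z) = det(zI - A) = z^2 + 3z.
Factor z^2 + 3z: two numbers with sum -3 and product 0 are 0 and -3, so z^2 + 3z = z(z + 3).
Hence p(z) = z (z + 3), with roots -3, 0.

-3, 0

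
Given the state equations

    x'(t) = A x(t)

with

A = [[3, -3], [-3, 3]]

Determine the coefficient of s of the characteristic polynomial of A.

-6

For a 2×2 matrix, det(sI - A) = s^2 - (tr A)s + det A.
tr A = 6, det A = 0.
So p(s) = s^2 - 6s.
The coefficient of s is -6.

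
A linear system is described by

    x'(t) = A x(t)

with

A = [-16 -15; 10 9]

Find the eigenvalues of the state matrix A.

-6, -1

det(sI - A) = s^2 - (tr A)s + det A, with tr A = (-16) + 9 = -7 and det A = (-16)·9 - (-15)·10 = -144 - (-150) = 6.
So p(s) = det(sI - A) = s^2 + 7s + 6.
Factor s^2 + 7s + 6: two numbers with sum -7 and product 6 are -1 and -6, so s^2 + 7s + 6 = (s + 1)(s + 6).
Hence p(s) = (s + 1) (s + 6), with roots -6, -1.
All eigenvalues have negative real part, so the system is asymptotically stable.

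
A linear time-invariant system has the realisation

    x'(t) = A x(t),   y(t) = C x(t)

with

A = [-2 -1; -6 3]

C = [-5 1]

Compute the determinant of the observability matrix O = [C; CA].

-44

CA = [[4, 8]]
Observability matrix O = [C; CA] = [[-5, 1], [4, 8]]
det(O) = (-5)·8 - 1·4 = -40 - 4 = -44
Since det(O) ≠ 0, rank(O) = 2 and the system is completely observable.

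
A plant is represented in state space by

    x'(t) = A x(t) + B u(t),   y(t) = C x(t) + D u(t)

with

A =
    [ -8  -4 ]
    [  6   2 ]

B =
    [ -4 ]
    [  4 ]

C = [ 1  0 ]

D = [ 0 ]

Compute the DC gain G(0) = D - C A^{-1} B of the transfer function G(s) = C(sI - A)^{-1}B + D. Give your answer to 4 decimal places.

G(0) = C(-A)^{-1}B + D = -C A^{-1} B + D.
det A = 8, so A^{-1} = (1/8)·adj(A) = [[1/4, 1/2], [-3/4, -1]]
A^{-1} B = [1, -1]^T
C A^{-1} B = 1
G(0) = D - C A^{-1} B = 0 - (1) = -1

-1.0000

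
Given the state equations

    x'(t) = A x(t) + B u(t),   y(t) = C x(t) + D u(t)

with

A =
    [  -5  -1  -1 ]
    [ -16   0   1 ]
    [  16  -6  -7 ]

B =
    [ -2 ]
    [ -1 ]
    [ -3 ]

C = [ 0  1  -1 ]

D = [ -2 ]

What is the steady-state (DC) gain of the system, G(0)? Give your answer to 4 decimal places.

3.8667

G(0) = C(-A)^{-1}B + D = -C A^{-1} B + D.
det A = -30, so A^{-1} = (1/-30)·adj(A) = [[-1/5, 1/30, 1/30], [16/5, -17/10, -7/10], [-16/5, 23/15, 8/15]]
A^{-1} B = [4/15, -13/5, 49/15]^T
C A^{-1} B = -88/15
G(0) = D - C A^{-1} B = -2 - (-88/15) = 58/15 ≈ 3.8667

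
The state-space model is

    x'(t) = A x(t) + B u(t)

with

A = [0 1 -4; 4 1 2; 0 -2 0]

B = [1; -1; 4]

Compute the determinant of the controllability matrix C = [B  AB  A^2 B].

AB = [[-17], [11], [2]]
A^2B = [[3], [-53], [-22]]
Controllability matrix C = [B  AB  A^2B] = [[1, -17, 3], [-1, 11, -53], [4, 2, -22]]
Expanding along the first row, det(C) = 1·(11·(-22) - (-53)·2) - (-17)·((-1)·(-22) - (-53)·4) + 3·((-1)·2 - 11·4) = 1·(-136) - (-17)·234 + 3·(-46) = 3704
Since det(C) ≠ 0, rank(C) = 3 and the system is completely controllable.

3704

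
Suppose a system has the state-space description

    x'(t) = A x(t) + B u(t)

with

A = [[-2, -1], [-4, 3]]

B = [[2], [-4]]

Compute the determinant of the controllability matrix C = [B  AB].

-40

AB = [[0], [-20]]
Controllability matrix C = [B  AB] = [[2, 0], [-4, -20]]
det(C) = 2·(-20) - 0·(-4) = -40 - 0 = -40
Since det(C) ≠ 0, rank(C) = 2 and the system is completely controllable.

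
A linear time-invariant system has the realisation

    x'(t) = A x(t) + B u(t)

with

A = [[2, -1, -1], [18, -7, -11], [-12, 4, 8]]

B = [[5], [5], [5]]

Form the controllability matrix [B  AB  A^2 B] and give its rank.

1

AB = [[0], [0], [0]]
A^2B = [[0], [0], [0]]
Controllability matrix C = [B  AB  A^2B] = [[5, 0, 0], [5, 0, 0], [5, 0, 0]]
Every column of C is a scalar multiple of column 1 = [5, 5, 5] (multipliers 1, 0, 0), so the columns span a one-dimensional space.
C ≠ 0, hence rank(C) = 1.
rank(C) = 1 < n = 3, so the pair (A, B) is not completely controllable.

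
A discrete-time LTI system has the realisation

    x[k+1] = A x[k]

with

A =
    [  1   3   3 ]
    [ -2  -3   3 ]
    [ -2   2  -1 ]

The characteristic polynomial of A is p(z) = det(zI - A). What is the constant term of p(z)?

Expand det(zI - A) for the 3×3 matrix.
p(z) = z^3 + 3z^2 + 5z + 57.
(Check: constant term = det(-A) = (-1)^3 det A = 57; coefficient of z^2 = -tr A = 3.)
The constant term is 57.

57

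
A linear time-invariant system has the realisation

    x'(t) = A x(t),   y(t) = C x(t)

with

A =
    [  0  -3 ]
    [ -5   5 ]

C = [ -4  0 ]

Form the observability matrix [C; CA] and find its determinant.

-48

CA = [[0, 12]]
Observability matrix O = [C; CA] = [[-4, 0], [0, 12]]
det(O) = (-4)·12 - 0·0 = -48 - 0 = -48
Since det(O) ≠ 0, rank(O) = 2 and the system is completely observable.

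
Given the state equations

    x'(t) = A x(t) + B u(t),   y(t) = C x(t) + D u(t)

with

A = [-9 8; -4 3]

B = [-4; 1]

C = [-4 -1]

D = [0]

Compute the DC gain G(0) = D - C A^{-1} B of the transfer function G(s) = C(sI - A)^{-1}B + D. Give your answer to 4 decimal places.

G(0) = C(-A)^{-1}B + D = -C A^{-1} B + D.
det A = 5, so A^{-1} = (1/5)·adj(A) = [[3/5, -8/5], [4/5, -9/5]]
A^{-1} B = [-4, -5]^T
C A^{-1} B = 21
G(0) = D - C A^{-1} B = 0 - (21) = -21

-21.0000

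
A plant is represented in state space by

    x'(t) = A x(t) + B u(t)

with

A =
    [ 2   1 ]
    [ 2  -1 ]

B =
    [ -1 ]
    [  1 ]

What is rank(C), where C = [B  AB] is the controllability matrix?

AB = [[-1], [-3]]
Controllability matrix C = [B  AB] = [[-1, -1], [1, -3]]
det(C) = (-1)·(-3) - (-1)·1 = 3 - (-1) = 4 ≠ 0, so rank(C) = 2.
rank(C) = 2 = n, so the pair (A, B) is completely controllable.

2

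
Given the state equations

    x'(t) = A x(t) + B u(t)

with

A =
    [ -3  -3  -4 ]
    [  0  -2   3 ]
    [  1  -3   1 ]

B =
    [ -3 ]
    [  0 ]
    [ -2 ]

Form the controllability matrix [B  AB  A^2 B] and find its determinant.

843

AB = [[17], [-6], [-5]]
A^2B = [[-13], [-3], [30]]
Controllability matrix C = [B  AB  A^2B] = [[-3, 17, -13], [0, -6, -3], [-2, -5, 30]]
Expanding along the first row, det(C) = (-3)·((-6)·30 - (-3)·(-5)) - 17·(0·30 - (-3)·(-2)) + (-13)·(0·(-5) - (-6)·(-2)) = (-3)·(-195) - 17·(-6) + (-13)·(-12) = 843
Since det(C) ≠ 0, rank(C) = 3 and the system is completely controllable.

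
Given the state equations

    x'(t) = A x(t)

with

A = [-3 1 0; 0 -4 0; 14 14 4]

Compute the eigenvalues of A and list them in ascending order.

det(sI - A) = s^3 - (tr A)s^2 + (M11 + M22 + M33)s - det A, where Mii is the 2×2 principal minor of A obtained by deleting row i and column i.
tr A = (-3) + (-4) + 4 = -3; M11 = (-4)·4 - 0·14 = -16 - 0 = -16; M22 = (-3)·4 - 0·14 = -12 - 0 = -12; M33 = (-3)·(-4) - 1·0 = 12 - 0 = 12; sum of minors = -16.
det A = (-3)·((-4)·4 - 0·14) - 1·(0·4 - 0·14) + 0·(0·14 - (-4)·14) = (-3)·(-16) - 1·0 + 0·56 = 48.
So p(s) = det(sI - A) = s^3 + 3s^2 - 16s - 48.
Rational-root test: any integer root divides -48. Testing small divisors, s = -3 works: p(-3) = -27 + 27 + 48 + (-48) = 0, so (s + 3) is a factor.
Dividing, p(s) = (s + 3)(s^2 - 16).
Factor s^2 - 16: two numbers with sum 0 and product -16 are 4 and -4, so s^2 - 16 = (s - 4)(s + 4).
Hence p(s) = (s - 4) (s + 3) (s + 4), with roots -4, -3, 4.
At least one eigenvalue has non-negative real part, so the system is not asymptotically stable.

-4, -3, 4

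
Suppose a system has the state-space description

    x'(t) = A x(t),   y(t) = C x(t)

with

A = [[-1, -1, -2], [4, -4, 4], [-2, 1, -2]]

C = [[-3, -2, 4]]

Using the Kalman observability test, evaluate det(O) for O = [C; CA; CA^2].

CA = [[-13, 15, -10]]
CA^2 = [[93, -57, 106]]
Observability matrix O = [C; CA; CA^2] = [[-3, -2, 4], [-13, 15, -10], [93, -57, 106]]
Expanding along the first row, det(O) = (-3)·(15·106 - (-10)·(-57)) - (-2)·((-13)·106 - (-10)·93) + 4·((-13)·(-57) - 15·93) = (-3)·1020 - (-2)·(-448) + 4·(-654) = -6572
Since det(O) ≠ 0, rank(O) = 3 and the system is completely observable.

-6572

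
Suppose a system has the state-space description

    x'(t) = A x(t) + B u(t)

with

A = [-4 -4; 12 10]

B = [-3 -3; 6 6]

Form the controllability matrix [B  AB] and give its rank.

AB = [[-12, -12], [24, 24]]
Controllability matrix C = [B  AB] = [[-3, -3, -12, -12], [6, 6, 24, 24]]
Every column of C is a scalar multiple of column 1 = [-3, 6] (multipliers 1, 1, 4, 4), so the columns span a one-dimensional space.
C ≠ 0, hence rank(C) = 1.
rank(C) = 1 < n = 2, so the pair (A, B) is not completely controllable.

1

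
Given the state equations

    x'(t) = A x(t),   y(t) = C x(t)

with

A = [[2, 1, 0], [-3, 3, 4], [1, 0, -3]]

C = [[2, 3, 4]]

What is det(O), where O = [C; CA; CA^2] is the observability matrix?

CA = [[-1, 11, 0]]
CA^2 = [[-35, 32, 44]]
Observability matrix O = [C; CA; CA^2] = [[2, 3, 4], [-1, 11, 0], [-35, 32, 44]]
Expanding along the first row, det(O) = 2·(11·44 - 0·32) - 3·((-1)·44 - 0·(-35)) + 4·((-1)·32 - 11·(-35)) = 2·484 - 3·(-44) + 4·353 = 2512
Since det(O) ≠ 0, rank(O) = 3 and the system is completely observable.

2512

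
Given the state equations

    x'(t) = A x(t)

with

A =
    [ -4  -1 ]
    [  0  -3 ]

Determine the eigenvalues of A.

det(sI - A) = s^2 - (tr A)s + det A, with tr A = (-4) + (-3) = -7 and det A = (-4)·(-3) - (-1)·0 = 12 - 0 = 12.
So p(s) = det(sI - A) = s^2 + 7s + 12.
Factor s^2 + 7s + 12: two numbers with sum -7 and product 12 are -3 and -4, so s^2 + 7s + 12 = (s + 3)(s + 4).
Hence p(s) = (s + 3) (s + 4), with roots -4, -3.
All eigenvalues have negative real part, so the system is asymptotically stable.

-4, -3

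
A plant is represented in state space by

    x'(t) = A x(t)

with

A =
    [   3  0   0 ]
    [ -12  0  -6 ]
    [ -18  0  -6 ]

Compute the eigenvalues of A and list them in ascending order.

-6, 0, 3

det(sI - A) = s^3 - (tr A)s^2 + (M11 + M22 + M33)s - det A, where Mii is the 2×2 principal minor of A obtained by deleting row i and column i.
tr A = 3 + 0 + (-6) = -3; M11 = 0·(-6) - (-6)·0 = 0 - 0 = 0; M22 = 3·(-6) - 0·(-18) = -18 - 0 = -18; M33 = 3·0 - 0·(-12) = 0 - 0 = 0; sum of minors = -18.
det A = 3·(0·(-6) - (-6)·0) - 0·((-12)·(-6) - (-6)·(-18)) + 0·((-12)·0 - 0·(-18)) = 3·0 - 0·(-36) + 0·0 = 0.
So p(s) = det(sI - A) = s^3 + 3s^2 - 18s.
The constant term is 0, so p(s) = s(s^2 + 3s - 18).
Factor s^2 + 3s - 18: two numbers with sum -3 and product -18 are 3 and -6, so s^2 + 3s - 18 = (s - 3)(s + 6).
Hence p(s) = s (s - 3) (s + 6), with roots -6, 0, 3.
At least one eigenvalue has non-negative real part, so the system is not asymptotically stable.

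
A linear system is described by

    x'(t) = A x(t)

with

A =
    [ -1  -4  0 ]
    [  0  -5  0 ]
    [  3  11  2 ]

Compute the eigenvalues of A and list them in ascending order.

-5, -1, 2

det(sI - A) = s^3 - (tr A)s^2 + (M11 + M22 + M33)s - det A, where Mii is the 2×2 principal minor of A obtained by deleting row i and column i.
tr A = (-1) + (-5) + 2 = -4; M11 = (-5)·2 - 0·11 = -10 - 0 = -10; M22 = (-1)·2 - 0·3 = -2 - 0 = -2; M33 = (-1)·(-5) - (-4)·0 = 5 - 0 = 5; sum of minors = -7.
det A = (-1)·((-5)·2 - 0·11) - (-4)·(0·2 - 0·3) + 0·(0·11 - (-5)·3) = (-1)·(-10) - (-4)·0 + 0·15 = 10.
So p(s) = det(sI - A) = s^3 + 4s^2 - 7s - 10.
Rational-root test: any integer root divides -10. Testing small divisors, s = -1 works: p(-1) = -1 + 4 + 7 + (-10) = 0, so (s + 1) is a factor.
Dividing, p(s) = (s + 1)(s^2 + 3s - 10).
Factor s^2 + 3s - 10: two numbers with sum -3 and product -10 are 2 and -5, so s^2 + 3s - 10 = (s - 2)(s + 5).
Hence p(s) = (s - 2) (s + 1) (s + 5), with roots -5, -1, 2.
At least one eigenvalue has non-negative real part, so the system is not asymptotically stable.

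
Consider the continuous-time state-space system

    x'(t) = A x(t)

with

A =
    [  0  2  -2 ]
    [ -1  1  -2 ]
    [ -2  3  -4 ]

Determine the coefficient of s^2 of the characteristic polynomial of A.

3

Expand det(sI - A) for the 3×3 matrix.
p(s) = s^3 + 3s^2 - 2.
(Check: constant term = det(-A) = (-1)^3 det A = -2; coefficient of s^2 = -tr A = 3.)
The coefficient of s^2 is 3.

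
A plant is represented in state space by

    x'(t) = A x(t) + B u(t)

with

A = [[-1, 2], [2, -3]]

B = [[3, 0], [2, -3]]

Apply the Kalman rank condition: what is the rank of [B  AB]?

AB = [[1, -6], [0, 9]]
Controllability matrix C = [B  AB] = [[3, 0, 1, -6], [2, -3, 0, 9]]
Take the 2×2 submatrix of C formed by columns 1, 2: [[3, 0], [2, -3]]. Its determinant is 3·(-3) - 0·2 = -9 - 0 = -9 ≠ 0.
So rank(C) ≥ 2; since C has 2 rows, rank(C) = 2.
rank(C) = 2 = n, so the pair (A, B) is completely controllable.

2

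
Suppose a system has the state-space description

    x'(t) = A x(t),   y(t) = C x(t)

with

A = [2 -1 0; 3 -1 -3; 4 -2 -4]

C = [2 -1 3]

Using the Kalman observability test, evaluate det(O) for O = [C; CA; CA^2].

CA = [[13, -7, -9]]
CA^2 = [[-31, 12, 57]]
Observability matrix O = [C; CA; CA^2] = [[2, -1, 3], [13, -7, -9], [-31, 12, 57]]
Expanding along the first row, det(O) = 2·((-7)·57 - (-9)·12) - (-1)·(13·57 - (-9)·(-31)) + 3·(13·12 - (-7)·(-31)) = 2·(-291) - (-1)·462 + 3·(-61) = -303
Since det(O) ≠ 0, rank(O) = 3 and the system is completely observable.

-303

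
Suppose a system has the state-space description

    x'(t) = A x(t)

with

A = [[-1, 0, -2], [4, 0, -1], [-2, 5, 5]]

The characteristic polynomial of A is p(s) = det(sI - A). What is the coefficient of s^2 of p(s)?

Expand det(sI - A) for the 3×3 matrix.
p(s) = s^3 - 4s^2 - 4s + 45.
(Check: constant term = det(-A) = (-1)^3 det A = 45; coefficient of s^2 = -tr A = -4.)
The coefficient of s^2 is -4.

-4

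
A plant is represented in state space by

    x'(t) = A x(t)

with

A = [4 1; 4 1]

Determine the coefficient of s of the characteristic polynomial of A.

-5

For a 2×2 matrix, det(sI - A) = s^2 - (tr A)s + det A.
tr A = 5, det A = 0.
So p(s) = s^2 - 5s.
The coefficient of s is -5.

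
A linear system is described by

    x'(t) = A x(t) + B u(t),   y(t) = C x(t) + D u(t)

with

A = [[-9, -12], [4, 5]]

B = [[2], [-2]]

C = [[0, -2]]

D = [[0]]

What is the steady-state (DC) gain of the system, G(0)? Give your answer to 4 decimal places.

G(0) = C(-A)^{-1}B + D = -C A^{-1} B + D.
det A = 3, so A^{-1} = (1/3)·adj(A) = [[5/3, 4], [-4/3, -3]]
A^{-1} B = [-14/3, 10/3]^T
C A^{-1} B = -20/3
G(0) = D - C A^{-1} B = 0 - (-20/3) = 20/3 ≈ 6.6667

6.6667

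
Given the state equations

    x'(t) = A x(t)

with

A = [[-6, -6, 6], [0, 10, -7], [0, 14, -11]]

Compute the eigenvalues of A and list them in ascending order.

det(sI - A) = s^3 - (tr A)s^2 + (M11 + M22 + M33)s - det A, where Mii is the 2×2 principal minor of A obtained by deleting row i and column i.
tr A = (-6) + 10 + (-11) = -7; M11 = 10·(-11) - (-7)·14 = -110 - (-98) = -12; M22 = (-6)·(-11) - 6·0 = 66 - 0 = 66; M33 = (-6)·10 - (-6)·0 = -60 - 0 = -60; sum of minors = -6.
det A = (-6)·(10·(-11) - (-7)·14) - (-6)·(0·(-11) - (-7)·0) + 6·(0·14 - 10·0) = (-6)·(-12) - (-6)·0 + 6·0 = 72.
So p(s) = det(sI - A) = s^3 + 7s^2 - 6s - 72.
Rational-root test: any integer root divides -72. Testing small divisors, s = 3 works: p(3) = 27 + 63 + (-18) + (-72) = 0, so (s - 3) is a factor.
Dividing, p(s) = (s - 3)(s^2 + 10s + 24).
Factor s^2 + 10s + 24: two numbers with sum -10 and product 24 are -4 and -6, so s^2 + 10s + 24 = (s + 4)(s + 6).
Hence p(s) = (s - 3) (s + 4) (s + 6), with roots -6, -4, 3.
At least one eigenvalue has non-negative real part, so the system is not asymptotically stable.

-6, -4, 3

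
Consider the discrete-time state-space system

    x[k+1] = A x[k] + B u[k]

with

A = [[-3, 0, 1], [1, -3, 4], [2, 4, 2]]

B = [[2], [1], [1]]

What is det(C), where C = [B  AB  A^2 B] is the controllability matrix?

-233

AB = [[-5], [3], [10]]
A^2B = [[25], [26], [22]]
Controllability matrix C = [B  AB  A^2B] = [[2, -5, 25], [1, 3, 26], [1, 10, 22]]
Expanding along the first row, det(C) = 2·(3·22 - 26·10) - (-5)·(1·22 - 26·1) + 25·(1·10 - 3·1) = 2·(-194) - (-5)·(-4) + 25·7 = -233
Since det(C) ≠ 0, rank(C) = 3 and the system is completely controllable.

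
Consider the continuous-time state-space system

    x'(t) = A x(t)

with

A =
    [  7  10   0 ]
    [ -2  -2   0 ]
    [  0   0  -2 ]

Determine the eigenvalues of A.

det(sI - A) = s^3 - (tr A)s^2 + (M11 + M22 + M33)s - det A, where Mii is the 2×2 principal minor of A obtained by deleting row i and column i.
tr A = 7 + (-2) + (-2) = 3; M11 = (-2)·(-2) - 0·0 = 4 - 0 = 4; M22 = 7·(-2) - 0·0 = -14 - 0 = -14; M33 = 7·(-2) - 10·(-2) = -14 - (-20) = 6; sum of minors = -4.
det A = 7·((-2)·(-2) - 0·0) - 10·((-2)·(-2) - 0·0) + 0·((-2)·0 - (-2)·0) = 7·4 - 10·4 + 0·0 = -12.
So p(s) = det(sI - A) = s^3 - 3s^2 - 4s + 12.
Rational-root test: any integer root divides 12. Testing small divisors, s = -2 works: p(-2) = -8 + (-12) + 8 + 12 = 0, so (s + 2) is a factor.
Dividing, p(s) = (s + 2)(s^2 - 5s + 6).
Factor s^2 - 5s + 6: two numbers with sum 5 and product 6 are 3 and 2, so s^2 - 5s + 6 = (s - 3)(s - 2).
Hence p(s) = (s - 3) (s - 2) (s + 2), with roots -2, 2, 3.
At least one eigenvalue has non-negative real part, so the system is not asymptotically stable.

-2, 2, 3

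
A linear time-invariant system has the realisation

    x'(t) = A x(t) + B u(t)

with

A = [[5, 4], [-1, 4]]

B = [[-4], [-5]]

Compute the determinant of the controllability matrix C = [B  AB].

AB = [[-40], [-16]]
Controllability matrix C = [B  AB] = [[-4, -40], [-5, -16]]
det(C) = (-4)·(-16) - (-40)·(-5) = 64 - 200 = -136
Since det(C) ≠ 0, rank(C) = 2 and the system is completely controllable.

-136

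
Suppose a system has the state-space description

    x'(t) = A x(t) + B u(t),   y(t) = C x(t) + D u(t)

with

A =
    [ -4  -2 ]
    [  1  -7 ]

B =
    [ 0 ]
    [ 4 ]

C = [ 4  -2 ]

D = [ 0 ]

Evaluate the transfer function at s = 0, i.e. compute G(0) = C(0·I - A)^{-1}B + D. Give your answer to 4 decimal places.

G(0) = C(-A)^{-1}B + D = -C A^{-1} B + D.
det A = 30, so A^{-1} = (1/30)·adj(A) = [[-7/30, 1/15], [-1/30, -2/15]]
A^{-1} B = [4/15, -8/15]^T
C A^{-1} B = 32/15
G(0) = D - C A^{-1} B = 0 - (32/15) = -32/15 ≈ -2.1333

-2.1333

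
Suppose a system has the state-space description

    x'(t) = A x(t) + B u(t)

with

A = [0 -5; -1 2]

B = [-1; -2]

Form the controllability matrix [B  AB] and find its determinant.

23

AB = [[10], [-3]]
Controllability matrix C = [B  AB] = [[-1, 10], [-2, -3]]
det(C) = (-1)·(-3) - 10·(-2) = 3 - (-20) = 23
Since det(C) ≠ 0, rank(C) = 2 and the system is completely controllable.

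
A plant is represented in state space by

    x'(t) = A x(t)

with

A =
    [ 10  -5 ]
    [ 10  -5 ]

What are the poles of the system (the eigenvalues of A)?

det(sI - A) = s^2 - (tr A)s + det A, with tr A = 10 + (-5) = 5 and det A = 10·(-5) - (-5)·10 = -50 - (-50) = 0.
So p(s) = det(sI - A) = s^2 - 5s.
Factor s^2 - 5s: two numbers with sum 5 and product 0 are 5 and 0, so s^2 - 5s = s(s - 5).
Hence p(s) = s (s - 5), with roots 0, 5.
At least one eigenvalue has non-negative real part, so the system is not asymptotically stable.

0, 5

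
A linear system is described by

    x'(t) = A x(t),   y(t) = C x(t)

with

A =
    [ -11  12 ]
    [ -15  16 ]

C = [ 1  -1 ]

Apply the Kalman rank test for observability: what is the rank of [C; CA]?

1

CA = [[4, -4]]
Observability matrix O = [C; CA] = [[1, -1], [4, -4]]
Every row of O is a scalar multiple of row 1 = [1, -1] (multipliers 1, 4), so the rows span a one-dimensional space.
O ≠ 0, hence rank(O) = 1.
rank(O) = 1 < n = 2, so the pair (A, C) is not completely observable.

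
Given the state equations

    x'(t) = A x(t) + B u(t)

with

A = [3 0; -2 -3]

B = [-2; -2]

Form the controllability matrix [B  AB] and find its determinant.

-32

AB = [[-6], [10]]
Controllability matrix C = [B  AB] = [[-2, -6], [-2, 10]]
det(C) = (-2)·10 - (-6)·(-2) = -20 - 12 = -32
Since det(C) ≠ 0, rank(C) = 2 and the system is completely controllable.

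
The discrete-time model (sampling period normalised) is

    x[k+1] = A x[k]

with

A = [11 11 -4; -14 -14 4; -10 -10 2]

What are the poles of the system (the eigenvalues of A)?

-3, 0, 2

det(zI - A) = z^3 - (tr A)z^2 + (M11 + M22 + M33)z - det A, where Mii is the 2×2 principal minor of A obtained by deleting row i and column i.
tr A = 11 + (-14) + 2 = -1; M11 = (-14)·2 - 4·(-10) = -28 - (-40) = 12; M22 = 11·2 - (-4)·(-10) = 22 - 40 = -18; M33 = 11·(-14) - 11·(-14) = -154 - (-154) = 0; sum of minors = -6.
det A = 11·((-14)·2 - 4·(-10)) - 11·((-14)·2 - 4·(-10)) + (-4)·((-14)·(-10) - (-14)·(-10)) = 11·12 - 11·12 + (-4)·0 = 0.
So p(z) = det(zI - A) = z^3 + z^2 - 6z.
The constant term is 0, so p(z) = z(z^2 + z - 6).
Factor z^2 + z - 6: two numbers with sum -1 and product -6 are 2 and -3, so z^2 + z - 6 = (z - 2)(z + 3).
Hence p(z) = z (z - 2) (z + 3), with roots -3, 0, 2.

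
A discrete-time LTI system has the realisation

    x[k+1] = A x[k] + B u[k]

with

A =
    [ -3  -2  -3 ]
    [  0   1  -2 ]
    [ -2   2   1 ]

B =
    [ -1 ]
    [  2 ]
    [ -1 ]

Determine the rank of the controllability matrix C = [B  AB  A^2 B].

3

AB = [[2], [4], [5]]
A^2B = [[-29], [-6], [9]]
Controllability matrix C = [B  AB  A^2B] = [[-1, 2, -29], [2, 4, -6], [-1, 5, 9]]
det(C) = (-1)·(4·9 - (-6)·5) - 2·(2·9 - (-6)·(-1)) + (-29)·(2·5 - 4·(-1)) = (-1)·66 - 2·12 + (-29)·14 = -496 ≠ 0, so rank(C) = 3.
rank(C) = 3 = n, so the pair (A, B) is completely controllable.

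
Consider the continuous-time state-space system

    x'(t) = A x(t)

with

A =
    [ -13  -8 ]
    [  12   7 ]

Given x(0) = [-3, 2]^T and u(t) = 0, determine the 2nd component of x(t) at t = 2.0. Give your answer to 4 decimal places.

-0.4058

det(sI - A) = s^2 - (tr A)s + det A, with tr A = (-13) + 7 = -6 and det A = (-13)·7 - (-8)·12 = -91 - (-96) = 5.
So p(s) = det(sI - A) = s^2 + 6s + 5.
Factor s^2 + 6s + 5: two numbers with sum -6 and product 5 are -1 and -5, so s^2 + 6s + 5 = (s + 1)(s + 5).
Hence p(s) = (s + 1) (s + 5), with roots -5, -1.
The eigenvalues -5, -1 are distinct and real, so A is diagonalisable and x(t) = e^{At} x(0) = V diag(e^{λ_i t}) V^{-1} x(0), where the columns of V are the eigenvectors.
λ = -5: A - (-5)I = [[-8, -8], [12, 12]]. Row 1 gives (-8)·v1 + (-8)·v2 = 0, so take v_1 = [-1, 1]^T.
λ = -1: A - (-1)I = [[-12, -8], [12, 8]]. Row 1 gives (-12)·v1 + (-8)·v2 = 0, so take v_2 = [2, -3]^T.
V = [v_1 v_2] = [[-1, 2], [1, -3]] has det V = 1, so V^{-1} = adj(V)/det V = [[-3, -2], [-1, -1]].
Modal coordinates z(0) = V^{-1} x(0): (-3)·(-3) + (-2)·2 = 5; (-1)·(-3) + (-1)·2 = 1; so z(0) = [5, 1]^T.
x_2(t) = Σ_i (v_i)_2 · z_i(0) · e^{λ_i t} (row 2 of V times the modal terms).
x_2(2.0) = 1·5·e^{-5·2.0} + (-3)·1·e^{-1·2.0} = 5·0.000045 + (-3)·0.135335 = -0.4058.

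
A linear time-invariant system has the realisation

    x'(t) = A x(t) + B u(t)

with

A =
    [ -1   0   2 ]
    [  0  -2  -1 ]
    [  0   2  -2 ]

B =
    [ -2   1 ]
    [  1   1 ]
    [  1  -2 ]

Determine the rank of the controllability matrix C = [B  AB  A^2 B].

3

AB = [[4, -5], [-3, 0], [0, 6]]
A^2B = [[-4, 17], [6, -6], [-6, -12]]
Controllability matrix C = [B  AB  A^2B] = [[-2, 1, 4, -5, -4, 17], [1, 1, -3, 0, 6, -6], [1, -2, 0, 6, -6, -12]]
Take the 3×3 submatrix of C formed by columns 1, 2, 3: [[-2, 1, 4], [1, 1, -3], [1, -2, 0]]. Its determinant is (-2)·(1·0 - (-3)·(-2)) - 1·(1·0 - (-3)·1) + 4·(1·(-2) - 1·1) = (-2)·(-6) - 1·3 + 4·(-3) = -3 ≠ 0.
So rank(C) ≥ 3; since C has 3 rows, rank(C) = 3.
rank(C) = 3 = n, so the pair (A, B) is completely controllable.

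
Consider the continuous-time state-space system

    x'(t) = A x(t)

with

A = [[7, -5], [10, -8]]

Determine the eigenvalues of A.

-3, 2

det(sI - A) = s^2 - (tr A)s + det A, with tr A = 7 + (-8) = -1 and det A = 7·(-8) - (-5)·10 = -56 - (-50) = -6.
So p(s) = det(sI - A) = s^2 + s - 6.
Factor s^2 + s - 6: two numbers with sum -1 and product -6 are 2 and -3, so s^2 + s - 6 = (s - 2)(s + 3).
Hence p(s) = (s - 2) (s + 3), with roots -3, 2.
At least one eigenvalue has non-negative real part, so the system is not asymptotically stable.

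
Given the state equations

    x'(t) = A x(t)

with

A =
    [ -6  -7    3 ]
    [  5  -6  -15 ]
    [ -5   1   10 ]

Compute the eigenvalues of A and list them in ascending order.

det(sI - A) = s^3 - (tr A)s^2 + (M11 + M22 + M33)s - det A, where Mii is the 2×2 principal minor of A obtained by deleting row i and column i.
tr A = (-6) + (-6) + 10 = -2; M11 = (-6)·10 - (-15)·1 = -60 - (-15) = -45; M22 = (-6)·10 - 3·(-5) = -60 - (-15) = -45; M33 = (-6)·(-6) - (-7)·5 = 36 - (-35) = 71; sum of minors = -19.
det A = (-6)·((-6)·10 - (-15)·1) - (-7)·(5·10 - (-15)·(-5)) + 3·(5·1 - (-6)·(-5)) = (-6)·(-45) - (-7)·(-25) + 3·(-25) = 20.
So p(s) = det(sI - A) = s^3 + 2s^2 - 19s - 20.
Rational-root test: any integer root divides -20. Testing small divisors, s = -1 works: p(-1) = -1 + 2 + 19 + (-20) = 0, so (s + 1) is a factor.
Dividing, p(s) = (s + 1)(s^2 + s - 20).
Factor s^2 + s - 20: two numbers with sum -1 and product -20 are 4 and -5, so s^2 + s - 20 = (s - 4)(s + 5).
Hence p(s) = (s - 4) (s + 1) (s + 5), with roots -5, -1, 4.
At least one eigenvalue has non-negative real part, so the system is not asymptotically stable.

-5, -1, 4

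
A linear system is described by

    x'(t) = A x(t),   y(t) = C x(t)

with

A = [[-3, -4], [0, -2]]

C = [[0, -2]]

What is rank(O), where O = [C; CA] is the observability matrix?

CA = [[0, 4]]
Observability matrix O = [C; CA] = [[0, -2], [0, 4]]
Every row of O is a scalar multiple of row 1 = [0, -2] (multipliers 1, -2), so the rows span a one-dimensional space.
O ≠ 0, hence rank(O) = 1.
rank(O) = 1 < n = 2, so the pair (A, C) is not completely observable.

1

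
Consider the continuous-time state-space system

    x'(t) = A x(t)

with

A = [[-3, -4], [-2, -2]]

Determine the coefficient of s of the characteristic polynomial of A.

For a 2×2 matrix, det(sI - A) = s^2 - (tr A)s + det A.
tr A = -5, det A = -2.
So p(s) = s^2 + 5s - 2.
The coefficient of s is 5.

5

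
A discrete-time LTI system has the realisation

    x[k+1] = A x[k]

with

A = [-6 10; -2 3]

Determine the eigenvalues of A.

-2, -1

det(zI - A) = z^2 - (tr A)z + det A, with tr A = (-6) + 3 = -3 and det A = (-6)·3 - 10·(-2) = -18 - (-20) = 2.
So p(z) = det(zI - A) = z^2 + 3z + 2.
Factor z^2 + 3z + 2: two numbers with sum -3 and product 2 are -1 and -2, so z^2 + 3z + 2 = (z + 1)(z + 2).
Hence p(z) = (z + 1) (z + 2), with roots -2, -1.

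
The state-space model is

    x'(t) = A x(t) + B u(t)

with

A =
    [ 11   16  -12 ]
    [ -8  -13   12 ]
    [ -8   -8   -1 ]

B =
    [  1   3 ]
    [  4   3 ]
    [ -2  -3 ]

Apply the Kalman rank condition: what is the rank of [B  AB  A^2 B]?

AB = [[99, 117], [-84, -99], [-38, -45]]
A^2B = [[201, 243], [-156, -189], [-82, -99]]
Controllability matrix C = [B  AB  A^2B] = [[1, 3, 99, 117, 201, 243], [4, 3, -84, -99, -156, -189], [-2, -3, -38, -45, -82, -99]]
The rows r1, r2, r3 of C are linearly dependent: 2·r1 + r2 + 3·r3 = 0 (check each entry), so rank(C) ≤ 2.
The 2×2 minor from rows 1, 2, columns 1, 2 is 1·3 - 3·4 = 3 - 12 = -9 ≠ 0, so rank(C) = 2.
rank(C) = 2 < n = 3, so the pair (A, B) is not completely controllable.

2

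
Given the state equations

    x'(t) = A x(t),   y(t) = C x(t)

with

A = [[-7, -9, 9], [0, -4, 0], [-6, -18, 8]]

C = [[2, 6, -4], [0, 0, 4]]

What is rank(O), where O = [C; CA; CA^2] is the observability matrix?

CA = [[10, 30, -14], [-24, -72, 32]]
CA^2 = [[14, 42, -22], [-24, -72, 40]]
Observability matrix O = [C; CA; CA^2] = [[2, 6, -4], [0, 0, 4], [10, 30, -14], [-24, -72, 32], [14, 42, -22], [-24, -72, 40]]
The columns c1, c2, c3 of O are linearly dependent: -3·c1 + c2 = 0 (check each entry), so rank(O) ≤ 2.
The 2×2 minor from rows 1, 2, columns 1, 3 is 2·4 - (-4)·0 = 8 - 0 = 8 ≠ 0, so rank(O) = 2.
rank(O) = 2 < n = 3, so the pair (A, C) is not completely observable.

2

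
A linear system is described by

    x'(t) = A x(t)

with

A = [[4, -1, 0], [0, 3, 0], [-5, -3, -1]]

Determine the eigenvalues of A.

-1, 3, 4

det(sI - A) = s^3 - (tr A)s^2 + (M11 + M22 + M33)s - det A, where Mii is the 2×2 principal minor of A obtained by deleting row i and column i.
tr A = 4 + 3 + (-1) = 6; M11 = 3·(-1) - 0·(-3) = -3 - 0 = -3; M22 = 4·(-1) - 0·(-5) = -4 - 0 = -4; M33 = 4·3 - (-1)·0 = 12 - 0 = 12; sum of minors = 5.
det A = 4·(3·(-1) - 0·(-3)) - (-1)·(0·(-1) - 0·(-5)) + 0·(0·(-3) - 3·(-5)) = 4·(-3) - (-1)·0 + 0·15 = -12.
So p(s) = det(sI - A) = s^3 - 6s^2 + 5s + 12.
Rational-root test: any integer root divides 12. Testing small divisors, s = -1 works: p(-1) = -1 + (-6) + (-5) + 12 = 0, so (s + 1) is a factor.
Dividing, p(s) = (s + 1)(s^2 - 7s + 12).
Factor s^2 - 7s + 12: two numbers with sum 7 and product 12 are 4 and 3, so s^2 - 7s + 12 = (s - 4)(s - 3).
Hence p(s) = (s - 4) (s - 3) (s + 1), with roots -1, 3, 4.
At least one eigenvalue has non-negative real part, so the system is not asymptotically stable.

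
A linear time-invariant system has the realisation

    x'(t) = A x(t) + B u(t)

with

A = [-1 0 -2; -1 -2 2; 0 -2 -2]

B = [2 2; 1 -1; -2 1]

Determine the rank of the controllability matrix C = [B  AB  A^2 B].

AB = [[2, -4], [-8, 2], [2, 0]]
A^2B = [[-6, 4], [18, 0], [12, -4]]
Controllability matrix C = [B  AB  A^2B] = [[2, 2, 2, -4, -6, 4], [1, -1, -8, 2, 18, 0], [-2, 1, 2, 0, 12, -4]]
Take the 3×3 submatrix of C formed by columns 1, 2, 3: [[2, 2, 2], [1, -1, -8], [-2, 1, 2]]. Its determinant is 2·((-1)·2 - (-8)·1) - 2·(1·2 - (-8)·(-2)) + 2·(1·1 - (-1)·(-2)) = 2·6 - 2·(-14) + 2·(-1) = 38 ≠ 0.
So rank(C) ≥ 3; since C has 3 rows, rank(C) = 3.
rank(C) = 3 = n, so the pair (A, B) is completely controllable.

3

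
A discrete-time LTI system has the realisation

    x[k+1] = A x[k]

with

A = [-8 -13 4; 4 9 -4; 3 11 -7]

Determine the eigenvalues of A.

-4, -3, 1

det(zI - A) = z^3 - (tr A)z^2 + (M11 + M22 + M33)z - det A, where Mii is the 2×2 principal minor of A obtained by deleting row i and column i.
tr A = (-8) + 9 + (-7) = -6; M11 = 9·(-7) - (-4)·11 = -63 - (-44) = -19; M22 = (-8)·(-7) - 4·3 = 56 - 12 = 44; M33 = (-8)·9 - (-13)·4 = -72 - (-52) = -20; sum of minors = 5.
det A = (-8)·(9·(-7) - (-4)·11) - (-13)·(4·(-7) - (-4)·3) + 4·(4·11 - 9·3) = (-8)·(-19) - (-13)·(-16) + 4·17 = 12.
So p(z) = det(zI - A) = z^3 + 6z^2 + 5z - 12.
Rational-root test: any integer root divides -12. Testing small divisors, z = 1 works: p(1) = 1 + 6 + 5 + (-12) = 0, so (z - 1) is a factor.
Dividing, p(z) = (z - 1)(z^2 + 7z + 12).
Factor z^2 + 7z + 12: two numbers with sum -7 and product 12 are -3 and -4, so z^2 + 7z + 12 = (z + 3)(z + 4).
Hence p(z) = (z - 1) (z + 3) (z + 4), with roots -4, -3, 1.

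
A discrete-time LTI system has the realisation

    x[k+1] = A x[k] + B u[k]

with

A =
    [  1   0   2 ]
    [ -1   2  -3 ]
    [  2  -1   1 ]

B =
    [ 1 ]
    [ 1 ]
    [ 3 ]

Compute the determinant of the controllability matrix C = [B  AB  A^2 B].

-565

AB = [[7], [-8], [4]]
A^2B = [[15], [-35], [26]]
Controllability matrix C = [B  AB  A^2B] = [[1, 7, 15], [1, -8, -35], [3, 4, 26]]
Expanding along the first row, det(C) = 1·((-8)·26 - (-35)·4) - 7·(1·26 - (-35)·3) + 15·(1·4 - (-8)·3) = 1·(-68) - 7·131 + 15·28 = -565
Since det(C) ≠ 0, rank(C) = 3 and the system is completely controllable.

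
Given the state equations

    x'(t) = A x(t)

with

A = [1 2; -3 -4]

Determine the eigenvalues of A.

-2, -1

det(sI - A) = s^2 - (tr A)s + det A, with tr A = 1 + (-4) = -3 and det A = 1·(-4) - 2·(-3) = -4 - (-6) = 2.
So p(s) = det(sI - A) = s^2 + 3s + 2.
Factor s^2 + 3s + 2: two numbers with sum -3 and product 2 are -1 and -2, so s^2 + 3s + 2 = (s + 1)(s + 2).
Hence p(s) = (s + 1) (s + 2), with roots -2, -1.
All eigenvalues have negative real part, so the system is asymptotically stable.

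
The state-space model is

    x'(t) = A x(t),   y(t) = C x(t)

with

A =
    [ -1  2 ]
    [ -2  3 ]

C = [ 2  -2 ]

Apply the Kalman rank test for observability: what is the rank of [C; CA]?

1

CA = [[2, -2]]
Observability matrix O = [C; CA] = [[2, -2], [2, -2]]
Every row of O is a scalar multiple of row 1 = [2, -2] (multipliers 1, 1), so the rows span a one-dimensional space.
O ≠ 0, hence rank(O) = 1.
rank(O) = 1 < n = 2, so the pair (A, C) is not completely observable.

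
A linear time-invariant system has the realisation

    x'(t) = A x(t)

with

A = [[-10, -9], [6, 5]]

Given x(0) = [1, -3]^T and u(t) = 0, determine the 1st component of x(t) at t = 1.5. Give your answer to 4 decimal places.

det(sI - A) = s^2 - (tr A)s + det A, with tr A = (-10) + 5 = -5 and det A = (-10)·5 - (-9)·6 = -50 - (-54) = 4.
So p(s) = det(sI - A) = s^2 + 5s + 4.
Factor s^2 + 5s + 4: two numbers with sum -5 and product 4 are -1 and -4, so s^2 + 5s + 4 = (s + 1)(s + 4).
Hence p(s) = (s + 1) (s + 4), with roots -4, -1.
The eigenvalues -4, -1 are distinct and real, so A is diagonalisable and x(t) = e^{At} x(0) = V diag(e^{λ_i t}) V^{-1} x(0), where the columns of V are the eigenvectors.
λ = -4: A - (-4)I = [[-6, -9], [6, 9]]. Row 1 gives (-6)·v1 + (-9)·v2 = 0, so take v_1 = [-3, 2]^T.
λ = -1: A - (-1)I = [[-9, -9], [6, 6]]. Row 1 gives (-9)·v1 + (-9)·v2 = 0, so take v_2 = [-1, 1]^T.
V = [v_1 v_2] = [[-3, -1], [2, 1]] has det V = -1, so V^{-1} = adj(V)/det V = [[-1, -1], [2, 3]].
Modal coordinates z(0) = V^{-1} x(0): (-1)·1 + (-1)·(-3) = 2; 2·1 + 3·(-3) = -7; so z(0) = [2, -7]^T.
x_1(t) = Σ_i (v_i)_1 · z_i(0) · e^{λ_i t} (row 1 of V times the modal terms).
x_1(1.5) = (-3)·2·e^{-4·1.5} + (-1)·(-7)·e^{-1·1.5} = (-6)·0.002479 + 7·0.223130 = 1.5470.

1.5470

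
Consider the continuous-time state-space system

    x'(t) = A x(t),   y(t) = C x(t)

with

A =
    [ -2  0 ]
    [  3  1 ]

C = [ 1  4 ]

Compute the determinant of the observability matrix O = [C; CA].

CA = [[10, 4]]
Observability matrix O = [C; CA] = [[1, 4], [10, 4]]
det(O) = 1·4 - 4·10 = 4 - 40 = -36
Since det(O) ≠ 0, rank(O) = 2 and the system is completely observable.

-36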